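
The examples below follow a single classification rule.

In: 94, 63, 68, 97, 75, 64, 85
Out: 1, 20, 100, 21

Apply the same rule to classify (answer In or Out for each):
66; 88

The distinguishing property — digit sum ≥ 4 — holds for all the 'In' cases and none of the 'Out' cases.
66: In (digit sum 6+6 = 12).
88: In (digit sum 8+8 = 16).

In, In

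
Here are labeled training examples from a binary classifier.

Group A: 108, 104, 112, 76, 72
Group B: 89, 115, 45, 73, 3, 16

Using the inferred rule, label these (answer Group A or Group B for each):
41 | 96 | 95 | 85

Group B, Group A, Group B, Group B

One predicate separates the groups cleanly: even AND at least 45.
41 → 41 is odd, 41 < 45 → Group B. 96 → 96 is even, 96 ≥ 45 → Group A. 95 → 95 is odd, 95 ≥ 45 → Group B. 85 → 85 is odd, 85 ≥ 45 → Group B.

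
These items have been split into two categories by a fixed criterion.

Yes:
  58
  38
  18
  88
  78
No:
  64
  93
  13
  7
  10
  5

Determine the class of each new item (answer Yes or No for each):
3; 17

No, No

A rule that fits every label: ends in digit 8 — true of each 'Yes' example, false of each 'No' one.
No: 3, since last digit 3. No: 17, since last digit 7.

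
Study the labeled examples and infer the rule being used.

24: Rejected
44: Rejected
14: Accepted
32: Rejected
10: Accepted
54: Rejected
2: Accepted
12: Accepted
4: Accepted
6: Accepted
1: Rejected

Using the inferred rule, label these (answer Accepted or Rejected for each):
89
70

The common property of the 'Accepted' items is: even AND at most 14. No 'Rejected' item has it.

Rejected, Rejected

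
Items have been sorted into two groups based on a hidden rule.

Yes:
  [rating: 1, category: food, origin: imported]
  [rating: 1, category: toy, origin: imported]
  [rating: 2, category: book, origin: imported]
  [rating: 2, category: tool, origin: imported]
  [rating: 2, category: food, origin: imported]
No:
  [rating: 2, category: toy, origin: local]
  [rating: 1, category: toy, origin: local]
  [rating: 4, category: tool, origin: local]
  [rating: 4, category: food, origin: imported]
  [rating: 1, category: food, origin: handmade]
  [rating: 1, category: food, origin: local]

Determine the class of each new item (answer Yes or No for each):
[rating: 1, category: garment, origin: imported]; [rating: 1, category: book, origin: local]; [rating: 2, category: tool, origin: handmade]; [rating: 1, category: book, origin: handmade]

Yes, No, No, No

The classifier is using: origin is imported AND rating ≤ 2.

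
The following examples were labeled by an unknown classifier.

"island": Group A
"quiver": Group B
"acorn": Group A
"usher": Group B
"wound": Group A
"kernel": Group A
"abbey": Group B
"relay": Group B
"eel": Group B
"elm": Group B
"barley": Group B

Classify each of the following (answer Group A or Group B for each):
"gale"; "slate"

'Group A' ⟺ contains 'n'.
Group B: "gale", since no 'n'. Group B: "slate", since no 'n'.

Group B, Group B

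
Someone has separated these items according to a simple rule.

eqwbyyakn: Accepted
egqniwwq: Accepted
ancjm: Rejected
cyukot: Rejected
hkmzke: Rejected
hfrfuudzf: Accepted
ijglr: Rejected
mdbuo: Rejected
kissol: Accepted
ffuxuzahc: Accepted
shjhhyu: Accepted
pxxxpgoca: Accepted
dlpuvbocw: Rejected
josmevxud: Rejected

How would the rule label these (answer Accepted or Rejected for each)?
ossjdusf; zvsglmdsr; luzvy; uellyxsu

Accepted, Rejected, Rejected, Accepted

The simplest hypothesis consistent with all the labels is: has a double letter.
ossjdusf: 'ss' doubled — checks out, so Accepted. zvsglmdsr: no doubled letter — fails the rule, so Rejected. luzvy: no doubled letter — fails the rule, so Rejected. uellyxsu: 'll' doubled — checks out, so Accepted.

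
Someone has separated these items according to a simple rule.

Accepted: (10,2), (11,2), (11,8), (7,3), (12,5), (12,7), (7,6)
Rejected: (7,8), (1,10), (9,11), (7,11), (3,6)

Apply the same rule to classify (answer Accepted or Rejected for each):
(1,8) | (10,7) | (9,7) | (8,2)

Rejected, Accepted, Accepted, Accepted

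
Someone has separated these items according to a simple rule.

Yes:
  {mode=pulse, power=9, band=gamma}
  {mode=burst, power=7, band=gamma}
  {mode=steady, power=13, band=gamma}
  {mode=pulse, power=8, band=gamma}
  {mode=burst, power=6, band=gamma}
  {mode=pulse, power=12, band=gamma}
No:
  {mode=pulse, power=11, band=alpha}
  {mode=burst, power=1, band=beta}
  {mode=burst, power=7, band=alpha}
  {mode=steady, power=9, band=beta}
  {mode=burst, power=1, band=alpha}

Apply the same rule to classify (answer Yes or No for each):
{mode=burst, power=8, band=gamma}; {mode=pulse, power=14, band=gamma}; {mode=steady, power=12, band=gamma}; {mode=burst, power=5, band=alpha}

The rule appears to be: band is gamma.

Yes, Yes, Yes, No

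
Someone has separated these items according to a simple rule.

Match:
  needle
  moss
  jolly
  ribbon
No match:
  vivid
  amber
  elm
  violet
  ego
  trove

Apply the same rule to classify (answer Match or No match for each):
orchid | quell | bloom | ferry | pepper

Comparing the two groups points to one rule — has a double letter.
orchid → no doubled letter → No match.
quell → 'll' doubled → Match.
bloom → 'oo' doubled → Match.
ferry → 'rr' doubled → Match.
pepper → 'pp' doubled → Match.

No match, Match, Match, Match, Match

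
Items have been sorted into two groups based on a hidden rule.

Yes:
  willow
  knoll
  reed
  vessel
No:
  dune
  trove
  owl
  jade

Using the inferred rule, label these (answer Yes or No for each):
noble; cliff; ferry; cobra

All 'Yes' examples share one property — has a double letter — and every 'No' example lacks it.
noble → no doubled letter → No.
cliff → 'ff' doubled → Yes.
ferry → 'rr' doubled → Yes.
cobra → no doubled letter → No.

No, Yes, Yes, No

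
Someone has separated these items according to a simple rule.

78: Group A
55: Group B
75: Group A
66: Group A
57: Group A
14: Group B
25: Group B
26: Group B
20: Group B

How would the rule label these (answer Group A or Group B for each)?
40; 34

One predicate separates the groups cleanly: multiple of 3.
40 — 40 = 3·13 + 1, hence Group B. 34 — 34 = 3·11 + 1, hence Group B.

Group B, Group B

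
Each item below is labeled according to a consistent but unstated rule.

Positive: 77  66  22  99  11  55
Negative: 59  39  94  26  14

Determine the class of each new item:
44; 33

Positive, Positive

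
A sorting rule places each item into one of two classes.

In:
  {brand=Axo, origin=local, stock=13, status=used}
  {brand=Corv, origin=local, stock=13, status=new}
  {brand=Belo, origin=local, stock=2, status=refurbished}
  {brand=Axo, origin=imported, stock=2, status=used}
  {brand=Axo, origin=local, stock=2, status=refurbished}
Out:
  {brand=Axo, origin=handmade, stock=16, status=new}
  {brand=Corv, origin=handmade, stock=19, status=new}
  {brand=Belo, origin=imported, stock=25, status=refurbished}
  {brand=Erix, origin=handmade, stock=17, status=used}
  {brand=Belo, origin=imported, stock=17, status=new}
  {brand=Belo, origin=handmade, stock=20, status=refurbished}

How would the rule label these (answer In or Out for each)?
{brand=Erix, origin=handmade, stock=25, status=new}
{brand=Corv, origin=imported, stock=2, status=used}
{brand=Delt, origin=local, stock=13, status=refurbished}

Every 'In' example satisfies: stock ≤ 13. None of the 'Out' examples do.
Out: {brand=Erix, origin=handmade, stock=25, status=new}, since stock = 25.
In: {brand=Corv, origin=imported, stock=2, status=used}, since stock = 2.
In: {brand=Delt, origin=local, stock=13, status=refurbished}, since stock = 13.

Out, In, In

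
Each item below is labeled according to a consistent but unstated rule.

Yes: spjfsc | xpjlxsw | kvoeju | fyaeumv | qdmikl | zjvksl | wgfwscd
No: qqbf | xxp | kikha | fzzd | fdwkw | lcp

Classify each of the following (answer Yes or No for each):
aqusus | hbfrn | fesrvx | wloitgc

All 'Yes' examples share one property — length ≥ 6 — and every 'No' example lacks it.

Yes, No, Yes, Yes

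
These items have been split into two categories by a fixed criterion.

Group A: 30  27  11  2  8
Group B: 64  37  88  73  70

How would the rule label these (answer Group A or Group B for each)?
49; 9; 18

Group B, Group A, Group A

Every 'Group A' example satisfies: at most 30. None of the 'Group B' examples do.
49: Group B (49 > 30).
9: Group A (9 ≤ 30).
18: Group A (18 ≤ 30).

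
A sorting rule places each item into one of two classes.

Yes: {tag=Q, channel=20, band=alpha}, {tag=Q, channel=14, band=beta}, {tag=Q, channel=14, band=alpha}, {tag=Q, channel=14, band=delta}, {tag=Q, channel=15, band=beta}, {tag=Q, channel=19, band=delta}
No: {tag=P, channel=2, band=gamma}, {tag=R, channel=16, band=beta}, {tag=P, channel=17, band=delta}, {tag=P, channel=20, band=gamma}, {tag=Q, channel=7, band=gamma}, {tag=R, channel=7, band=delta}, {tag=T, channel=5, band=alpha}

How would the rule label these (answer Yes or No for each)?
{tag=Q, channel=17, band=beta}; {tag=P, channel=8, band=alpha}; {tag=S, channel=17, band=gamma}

The common property of the 'Yes' items is: tag is Q AND channel ≥ 14. No 'No' item has it.

Yes, No, No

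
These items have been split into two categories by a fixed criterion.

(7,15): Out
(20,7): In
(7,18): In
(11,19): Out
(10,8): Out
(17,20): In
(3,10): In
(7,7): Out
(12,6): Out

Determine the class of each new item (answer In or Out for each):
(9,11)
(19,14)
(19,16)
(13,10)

The simplest hypothesis consistent with all the labels is: sum is odd.
(9,11) — 9+11 = 20, hence Out.
(19,14) — 19+14 = 33, hence In.
(19,16) — 19+16 = 35, hence In.
(13,10) — 13+10 = 23, hence In.

Out, In, In, In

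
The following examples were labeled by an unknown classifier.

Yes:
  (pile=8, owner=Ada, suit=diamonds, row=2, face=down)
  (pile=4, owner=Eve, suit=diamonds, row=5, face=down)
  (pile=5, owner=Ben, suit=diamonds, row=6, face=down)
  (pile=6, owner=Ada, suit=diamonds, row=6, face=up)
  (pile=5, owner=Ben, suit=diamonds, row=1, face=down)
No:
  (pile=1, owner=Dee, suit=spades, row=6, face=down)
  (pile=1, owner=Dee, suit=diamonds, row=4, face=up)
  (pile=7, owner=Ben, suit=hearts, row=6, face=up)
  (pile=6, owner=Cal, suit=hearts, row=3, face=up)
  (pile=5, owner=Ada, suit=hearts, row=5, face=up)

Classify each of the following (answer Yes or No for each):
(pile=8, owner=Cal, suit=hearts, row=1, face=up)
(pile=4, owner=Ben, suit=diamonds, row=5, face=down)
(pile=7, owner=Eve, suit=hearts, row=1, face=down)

No, Yes, No

One predicate separates the groups cleanly: suit is diamonds AND pile ≥ 4.
No: (pile=8, owner=Cal, suit=hearts, row=1, face=up), since suit is hearts, pile = 8. Yes: (pile=4, owner=Ben, suit=diamonds, row=5, face=down), since suit is diamonds, pile = 4. No: (pile=7, owner=Eve, suit=hearts, row=1, face=down), since suit is hearts, pile = 7.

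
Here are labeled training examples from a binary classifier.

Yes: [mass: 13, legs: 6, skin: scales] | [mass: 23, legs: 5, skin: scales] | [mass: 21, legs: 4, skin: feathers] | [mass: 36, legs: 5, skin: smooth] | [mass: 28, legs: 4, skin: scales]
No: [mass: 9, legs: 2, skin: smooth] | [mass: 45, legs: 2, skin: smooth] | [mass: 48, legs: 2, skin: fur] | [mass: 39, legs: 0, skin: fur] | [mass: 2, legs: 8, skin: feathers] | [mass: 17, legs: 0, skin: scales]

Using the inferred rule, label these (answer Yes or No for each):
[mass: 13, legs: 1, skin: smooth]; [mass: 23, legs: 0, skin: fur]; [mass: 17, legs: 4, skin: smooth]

No, No, Yes

Rule: legs ≥ 4 AND legs ≤ 6. This holds for each 'Yes' example and fails for each 'No' one.
[mass: 13, legs: 1, skin: smooth]: legs = 1 — fails this test, so No.
[mass: 23, legs: 0, skin: fur]: legs = 0 — fails this test, so No.
[mass: 17, legs: 4, skin: smooth]: legs = 4 — satisfies this, so Yes.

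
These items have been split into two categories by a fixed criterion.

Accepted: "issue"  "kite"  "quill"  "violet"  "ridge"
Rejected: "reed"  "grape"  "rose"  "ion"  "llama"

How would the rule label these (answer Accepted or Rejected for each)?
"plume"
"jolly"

Rejected, Rejected

Every 'Accepted' example satisfies: length ≥ 4 AND contains 'i'. None of the 'Rejected' examples do.
"plume": length 5, no 'i', fails the rule → Rejected.
"jolly": length 5, no 'i', fails the rule → Rejected.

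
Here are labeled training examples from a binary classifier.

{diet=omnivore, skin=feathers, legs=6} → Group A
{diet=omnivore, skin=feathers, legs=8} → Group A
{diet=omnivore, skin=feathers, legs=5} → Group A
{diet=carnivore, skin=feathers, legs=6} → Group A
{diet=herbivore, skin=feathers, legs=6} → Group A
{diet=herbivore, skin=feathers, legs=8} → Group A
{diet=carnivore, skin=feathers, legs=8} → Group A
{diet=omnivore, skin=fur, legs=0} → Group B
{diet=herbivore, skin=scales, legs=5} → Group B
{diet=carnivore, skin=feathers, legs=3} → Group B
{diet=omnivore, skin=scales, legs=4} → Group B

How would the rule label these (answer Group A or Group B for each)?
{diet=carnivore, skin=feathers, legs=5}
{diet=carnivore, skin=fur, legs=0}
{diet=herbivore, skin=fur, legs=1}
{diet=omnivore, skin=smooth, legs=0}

Rule: skin is feathers AND legs ≥ 4. This holds for each 'Group A' example and fails for each 'Group B' one.
{diet=carnivore, skin=feathers, legs=5} — skin is feathers, legs = 5, hence Group A.
{diet=carnivore, skin=fur, legs=0} — skin is fur, legs = 0, hence Group B.
{diet=herbivore, skin=fur, legs=1} — skin is fur, legs = 1, hence Group B.
{diet=omnivore, skin=smooth, legs=0} — skin is smooth, legs = 0, hence Group B.

Group A, Group B, Group B, Group B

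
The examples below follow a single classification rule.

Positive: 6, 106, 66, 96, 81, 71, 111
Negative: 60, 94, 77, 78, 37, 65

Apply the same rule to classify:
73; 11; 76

'Positive' ⟺ ≡ 1 (mod 5).
Negative: 73, since 73 mod 5 = 3.
Positive: 11, since 11 mod 5 = 1.
Positive: 76, since 76 mod 5 = 1.

Negative, Positive, Positive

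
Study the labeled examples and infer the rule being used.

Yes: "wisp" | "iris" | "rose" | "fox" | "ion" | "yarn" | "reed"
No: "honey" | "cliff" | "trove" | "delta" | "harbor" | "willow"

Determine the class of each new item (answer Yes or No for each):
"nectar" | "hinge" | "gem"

The distinguishing property — length ≤ 4 — holds for all the 'Yes' cases and none of the 'No' cases.
"nectar": length 6 — does not satisfy this, so No. "hinge": length 5 — does not satisfy this, so No. "gem": length 3 — has this property, so Yes.

No, No, Yes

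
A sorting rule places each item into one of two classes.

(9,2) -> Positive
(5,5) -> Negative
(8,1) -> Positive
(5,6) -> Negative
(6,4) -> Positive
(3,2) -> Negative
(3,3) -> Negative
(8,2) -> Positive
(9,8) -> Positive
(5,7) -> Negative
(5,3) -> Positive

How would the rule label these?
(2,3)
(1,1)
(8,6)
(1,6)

Negative, Negative, Positive, Negative

The rule appears to be: first > second AND sum ≥ 6.
(2,3): Negative (2 < 3, 2+3 = 5).
(1,1): Negative (1 = 1, 1+1 = 2).
(8,6): Positive (8 > 6, 8+6 = 14).
(1,6): Negative (1 < 6, 1+6 = 7).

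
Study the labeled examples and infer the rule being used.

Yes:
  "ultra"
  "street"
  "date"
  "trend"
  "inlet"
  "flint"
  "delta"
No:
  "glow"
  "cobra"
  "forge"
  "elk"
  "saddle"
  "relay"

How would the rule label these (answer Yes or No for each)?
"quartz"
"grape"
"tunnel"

'Yes' ⟺ contains 't'.

Yes, No, Yes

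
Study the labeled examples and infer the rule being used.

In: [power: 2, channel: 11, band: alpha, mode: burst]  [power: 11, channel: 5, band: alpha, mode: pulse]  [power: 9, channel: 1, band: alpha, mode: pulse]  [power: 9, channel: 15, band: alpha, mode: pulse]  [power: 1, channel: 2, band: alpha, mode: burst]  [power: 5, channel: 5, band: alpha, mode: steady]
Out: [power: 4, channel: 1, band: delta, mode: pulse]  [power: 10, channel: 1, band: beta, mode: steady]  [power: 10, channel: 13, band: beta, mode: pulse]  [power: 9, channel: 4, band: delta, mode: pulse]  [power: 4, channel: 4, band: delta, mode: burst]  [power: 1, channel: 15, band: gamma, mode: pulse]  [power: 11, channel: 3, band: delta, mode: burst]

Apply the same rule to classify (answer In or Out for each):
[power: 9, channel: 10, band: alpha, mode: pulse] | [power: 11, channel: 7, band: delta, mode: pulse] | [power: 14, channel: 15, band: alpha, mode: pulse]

In, Out, In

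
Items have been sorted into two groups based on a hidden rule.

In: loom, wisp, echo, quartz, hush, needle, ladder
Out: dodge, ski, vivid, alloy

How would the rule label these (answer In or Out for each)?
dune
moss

In, In

The simplest hypothesis consistent with all the labels is: even length.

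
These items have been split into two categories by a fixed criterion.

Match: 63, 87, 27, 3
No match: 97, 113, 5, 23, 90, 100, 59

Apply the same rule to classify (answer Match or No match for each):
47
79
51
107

No match, No match, Match, No match

Comparing the two groups points to one rule — ≡ 3 (mod 6).
47 → 47 mod 6 = 5 → No match. 79 → 79 mod 6 = 1 → No match. 51 → 51 mod 6 = 3 → Match. 107 → 107 mod 6 = 5 → No match.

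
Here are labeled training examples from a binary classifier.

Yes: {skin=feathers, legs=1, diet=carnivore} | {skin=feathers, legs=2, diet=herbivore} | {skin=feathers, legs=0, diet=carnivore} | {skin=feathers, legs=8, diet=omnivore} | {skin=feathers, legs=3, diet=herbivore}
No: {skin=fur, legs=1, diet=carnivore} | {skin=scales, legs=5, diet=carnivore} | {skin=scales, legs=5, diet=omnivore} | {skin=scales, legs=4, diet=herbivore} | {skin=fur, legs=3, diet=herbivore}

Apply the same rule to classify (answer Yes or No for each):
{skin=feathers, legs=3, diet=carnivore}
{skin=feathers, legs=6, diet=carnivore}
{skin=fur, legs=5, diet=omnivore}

Yes, Yes, No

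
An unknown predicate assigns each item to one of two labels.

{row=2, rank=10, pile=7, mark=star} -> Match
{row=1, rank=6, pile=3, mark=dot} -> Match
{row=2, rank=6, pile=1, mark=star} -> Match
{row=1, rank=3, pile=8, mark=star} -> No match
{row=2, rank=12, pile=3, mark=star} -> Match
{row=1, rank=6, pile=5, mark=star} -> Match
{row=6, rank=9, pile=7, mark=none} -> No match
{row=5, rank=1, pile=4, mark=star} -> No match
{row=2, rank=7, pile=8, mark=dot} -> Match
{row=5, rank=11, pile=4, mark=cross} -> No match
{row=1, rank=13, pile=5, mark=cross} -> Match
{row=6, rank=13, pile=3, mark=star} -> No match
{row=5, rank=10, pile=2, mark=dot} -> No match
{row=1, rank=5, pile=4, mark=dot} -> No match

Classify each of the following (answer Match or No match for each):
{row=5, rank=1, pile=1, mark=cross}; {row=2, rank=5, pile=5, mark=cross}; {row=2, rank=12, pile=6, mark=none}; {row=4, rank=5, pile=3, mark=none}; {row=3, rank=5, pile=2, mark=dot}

No match, No match, Match, No match, No match

All 'Match' examples share one property — rank ≥ 6 AND row ≤ 2 — and every 'No match' example lacks it.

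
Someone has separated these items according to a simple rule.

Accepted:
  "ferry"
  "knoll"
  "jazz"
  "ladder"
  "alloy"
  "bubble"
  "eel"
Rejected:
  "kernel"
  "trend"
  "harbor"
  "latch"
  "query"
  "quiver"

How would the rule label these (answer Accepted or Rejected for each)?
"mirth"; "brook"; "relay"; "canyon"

A rule that fits every label: has a double letter — true of each 'Accepted' example, false of each 'Rejected' one.
"mirth" → no doubled letter → Rejected.
"brook" → 'oo' doubled → Accepted.
"relay" → no doubled letter → Rejected.
"canyon" → no doubled letter → Rejected.

Rejected, Accepted, Rejected, Rejected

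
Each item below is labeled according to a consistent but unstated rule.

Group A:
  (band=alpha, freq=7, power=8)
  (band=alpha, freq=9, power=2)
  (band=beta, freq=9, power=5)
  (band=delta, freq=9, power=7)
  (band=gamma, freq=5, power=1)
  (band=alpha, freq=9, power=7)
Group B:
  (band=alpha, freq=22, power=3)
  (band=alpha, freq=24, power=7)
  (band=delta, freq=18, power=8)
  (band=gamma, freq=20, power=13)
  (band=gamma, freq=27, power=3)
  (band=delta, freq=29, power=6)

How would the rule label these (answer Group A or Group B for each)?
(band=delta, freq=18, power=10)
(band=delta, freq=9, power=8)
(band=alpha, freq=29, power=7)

The rule appears to be: freq ≤ 9.
(band=delta, freq=18, power=10): freq = 18 — lacks this property, so Group B. (band=delta, freq=9, power=8): freq = 9 — fits, so Group A. (band=alpha, freq=29, power=7): freq = 29 — lacks this property, so Group B.

Group B, Group A, Group B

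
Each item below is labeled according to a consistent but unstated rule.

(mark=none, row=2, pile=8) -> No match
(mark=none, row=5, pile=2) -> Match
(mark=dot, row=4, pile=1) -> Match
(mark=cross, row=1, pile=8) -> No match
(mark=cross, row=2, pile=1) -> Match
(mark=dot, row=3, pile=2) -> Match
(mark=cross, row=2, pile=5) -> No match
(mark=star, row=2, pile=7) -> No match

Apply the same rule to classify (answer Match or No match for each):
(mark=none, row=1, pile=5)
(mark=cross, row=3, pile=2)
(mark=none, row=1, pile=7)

No match, Match, No match

One predicate separates the groups cleanly: pile ≤ 2.
(mark=none, row=1, pile=5) → pile = 5 → No match.
(mark=cross, row=3, pile=2) → pile = 2 → Match.
(mark=none, row=1, pile=7) → pile = 7 → No match.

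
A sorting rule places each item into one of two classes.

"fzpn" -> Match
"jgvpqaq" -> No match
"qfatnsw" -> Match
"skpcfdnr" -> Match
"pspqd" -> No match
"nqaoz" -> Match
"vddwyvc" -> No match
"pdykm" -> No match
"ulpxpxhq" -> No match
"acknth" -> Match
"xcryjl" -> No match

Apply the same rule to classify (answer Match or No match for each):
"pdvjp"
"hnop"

No match, Match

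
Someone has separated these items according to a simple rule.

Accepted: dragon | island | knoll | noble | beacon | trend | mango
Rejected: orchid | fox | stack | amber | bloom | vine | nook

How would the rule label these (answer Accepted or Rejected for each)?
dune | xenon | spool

One predicate separates the groups cleanly: length ≥ 5 AND contains 'n'.

Rejected, Accepted, Rejected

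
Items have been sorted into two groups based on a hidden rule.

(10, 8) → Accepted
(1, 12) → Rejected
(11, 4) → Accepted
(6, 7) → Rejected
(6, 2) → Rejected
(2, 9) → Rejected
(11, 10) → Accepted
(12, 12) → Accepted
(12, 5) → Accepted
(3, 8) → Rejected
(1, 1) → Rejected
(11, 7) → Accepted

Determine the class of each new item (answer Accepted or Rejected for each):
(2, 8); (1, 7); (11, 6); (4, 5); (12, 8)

Rejected, Rejected, Accepted, Rejected, Accepted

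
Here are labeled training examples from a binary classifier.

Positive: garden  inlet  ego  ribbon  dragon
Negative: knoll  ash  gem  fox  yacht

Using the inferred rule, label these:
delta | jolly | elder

Positive, Negative, Positive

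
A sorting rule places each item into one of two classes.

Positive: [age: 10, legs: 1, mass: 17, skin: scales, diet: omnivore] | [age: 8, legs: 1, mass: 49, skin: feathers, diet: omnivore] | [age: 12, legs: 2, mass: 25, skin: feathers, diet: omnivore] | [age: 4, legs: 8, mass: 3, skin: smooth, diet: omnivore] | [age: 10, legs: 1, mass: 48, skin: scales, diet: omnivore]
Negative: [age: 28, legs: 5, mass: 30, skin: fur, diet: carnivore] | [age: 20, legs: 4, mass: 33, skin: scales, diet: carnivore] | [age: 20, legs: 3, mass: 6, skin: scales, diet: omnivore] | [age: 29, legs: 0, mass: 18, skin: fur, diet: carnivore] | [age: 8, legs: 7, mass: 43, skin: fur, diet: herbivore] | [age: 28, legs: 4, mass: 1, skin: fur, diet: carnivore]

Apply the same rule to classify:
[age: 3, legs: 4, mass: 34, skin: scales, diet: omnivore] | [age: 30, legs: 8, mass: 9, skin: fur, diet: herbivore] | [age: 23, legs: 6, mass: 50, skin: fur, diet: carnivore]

The rule appears to be: diet is omnivore AND age ≤ 12.

Positive, Negative, Negative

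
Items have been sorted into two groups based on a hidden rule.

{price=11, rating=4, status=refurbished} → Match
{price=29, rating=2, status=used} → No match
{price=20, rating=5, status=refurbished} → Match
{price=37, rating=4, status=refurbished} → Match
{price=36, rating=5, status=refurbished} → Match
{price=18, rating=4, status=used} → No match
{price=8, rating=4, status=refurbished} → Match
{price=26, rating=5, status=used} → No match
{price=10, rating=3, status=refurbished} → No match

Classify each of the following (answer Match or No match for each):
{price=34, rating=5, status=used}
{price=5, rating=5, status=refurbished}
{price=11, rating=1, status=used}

The common property of the 'Match' items is: status is refurbished AND rating ≥ 4. No 'No match' item has it.
{price=34, rating=5, status=used}: status is used, rating = 5 — fails this test, so No match.
{price=5, rating=5, status=refurbished}: status is refurbished, rating = 5 — fits, so Match.
{price=11, rating=1, status=used}: status is used, rating = 1 — fails this test, so No match.

No match, Match, No match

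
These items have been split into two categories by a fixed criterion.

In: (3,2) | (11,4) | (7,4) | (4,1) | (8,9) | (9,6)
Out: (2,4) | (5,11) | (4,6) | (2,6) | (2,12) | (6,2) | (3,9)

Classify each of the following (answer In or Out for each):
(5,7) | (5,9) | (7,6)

Looking at the examples, the only property every 'In' case has and every 'Out' case lacks is: sum is odd.
(5,7): 5+7 = 12 — doesn't qualify, so Out.
(5,9): 5+9 = 14 — doesn't qualify, so Out.
(7,6): 7+6 = 13 — fits, so In.

Out, Out, In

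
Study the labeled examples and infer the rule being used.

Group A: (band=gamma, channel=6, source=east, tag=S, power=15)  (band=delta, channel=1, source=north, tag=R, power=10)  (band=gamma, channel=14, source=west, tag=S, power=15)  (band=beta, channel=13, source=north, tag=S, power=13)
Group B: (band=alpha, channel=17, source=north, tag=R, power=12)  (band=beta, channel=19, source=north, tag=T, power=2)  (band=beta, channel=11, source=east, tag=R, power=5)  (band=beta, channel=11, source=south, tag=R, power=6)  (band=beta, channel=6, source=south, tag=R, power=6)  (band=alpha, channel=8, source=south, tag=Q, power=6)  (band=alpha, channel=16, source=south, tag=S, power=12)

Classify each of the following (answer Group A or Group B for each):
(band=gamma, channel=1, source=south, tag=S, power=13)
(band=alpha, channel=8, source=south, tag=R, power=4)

The distinguishing property — band is delta OR power ≥ 13 — holds for all the 'Group A' cases and none of the 'Group B' cases.
(band=gamma, channel=1, source=south, tag=S, power=13): band is gamma, power = 13, fits → Group A. (band=alpha, channel=8, source=south, tag=R, power=4): band is alpha, power = 4, fails the rule → Group B.

Group A, Group B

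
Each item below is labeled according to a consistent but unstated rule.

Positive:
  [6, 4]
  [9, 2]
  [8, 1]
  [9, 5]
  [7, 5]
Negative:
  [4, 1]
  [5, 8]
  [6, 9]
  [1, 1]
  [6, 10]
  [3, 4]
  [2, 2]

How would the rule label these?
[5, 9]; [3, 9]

Negative, Negative

A rule that fits every label: first > second AND sum ≥ 7 — true of each 'Positive' example, false of each 'Negative' one.
[5, 9]: 5 < 9, 5+9 = 14 — fails the rule, so Negative.
[3, 9]: 3 < 9, 3+9 = 12 — fails the rule, so Negative.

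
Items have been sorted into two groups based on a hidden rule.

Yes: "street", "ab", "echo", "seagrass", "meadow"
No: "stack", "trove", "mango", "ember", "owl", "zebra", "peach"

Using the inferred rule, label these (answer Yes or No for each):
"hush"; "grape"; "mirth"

Yes, No, No

The classifier is using: even length.
"hush" → length 4 → Yes. "grape" → length 5 → No. "mirth" → length 5 → No.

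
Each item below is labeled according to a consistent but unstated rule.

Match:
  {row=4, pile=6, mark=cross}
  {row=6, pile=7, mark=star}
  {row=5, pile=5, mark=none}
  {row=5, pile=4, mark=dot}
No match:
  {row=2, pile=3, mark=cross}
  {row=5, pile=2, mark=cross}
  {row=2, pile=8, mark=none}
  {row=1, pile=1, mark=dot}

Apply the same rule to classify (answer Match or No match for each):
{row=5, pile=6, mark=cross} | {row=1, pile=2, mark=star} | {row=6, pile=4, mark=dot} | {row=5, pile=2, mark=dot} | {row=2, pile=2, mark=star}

'Match' ⟺ pile ≥ 3 AND row ≥ 4.
{row=5, pile=6, mark=cross} → pile = 6, row = 5 → Match.
{row=1, pile=2, mark=star} → pile = 2, row = 1 → No match.
{row=6, pile=4, mark=dot} → pile = 4, row = 6 → Match.
{row=5, pile=2, mark=dot} → pile = 2, row = 5 → No match.
{row=2, pile=2, mark=star} → pile = 2, row = 2 → No match.

Match, No match, Match, No match, No match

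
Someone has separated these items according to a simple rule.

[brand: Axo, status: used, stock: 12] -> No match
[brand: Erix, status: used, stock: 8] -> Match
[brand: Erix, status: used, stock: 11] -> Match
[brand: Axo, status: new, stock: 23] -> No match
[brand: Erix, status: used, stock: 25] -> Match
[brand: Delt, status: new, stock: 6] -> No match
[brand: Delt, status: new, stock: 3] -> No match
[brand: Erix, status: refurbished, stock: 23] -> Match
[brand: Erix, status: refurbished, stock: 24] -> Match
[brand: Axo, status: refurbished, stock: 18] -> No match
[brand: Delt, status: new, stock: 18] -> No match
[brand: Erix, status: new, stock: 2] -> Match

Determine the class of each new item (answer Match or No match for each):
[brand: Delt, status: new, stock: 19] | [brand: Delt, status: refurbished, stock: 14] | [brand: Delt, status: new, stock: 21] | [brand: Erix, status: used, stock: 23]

The rule appears to be: brand is Erix.
[brand: Delt, status: new, stock: 19]: brand is Delt, does not satisfy this → No match. [brand: Delt, status: refurbished, stock: 14]: brand is Delt, does not satisfy this → No match. [brand: Delt, status: new, stock: 21]: brand is Delt, does not satisfy this → No match. [brand: Erix, status: used, stock: 23]: brand is Erix, meets the rule → Match.

No match, No match, No match, Match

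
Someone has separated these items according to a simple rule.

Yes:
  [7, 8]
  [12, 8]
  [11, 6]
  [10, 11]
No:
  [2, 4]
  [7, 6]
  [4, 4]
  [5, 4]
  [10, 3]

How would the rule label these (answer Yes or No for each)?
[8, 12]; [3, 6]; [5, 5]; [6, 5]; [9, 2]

Rule: sum ≥ 15. This holds for each 'Yes' example and fails for each 'No' one.

Yes, No, No, No, No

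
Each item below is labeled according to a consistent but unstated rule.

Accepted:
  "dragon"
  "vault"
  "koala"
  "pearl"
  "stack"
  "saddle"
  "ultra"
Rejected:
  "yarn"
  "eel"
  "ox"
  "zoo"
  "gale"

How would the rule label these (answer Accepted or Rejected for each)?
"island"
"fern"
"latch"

Accepted, Rejected, Accepted

Every 'Accepted' example satisfies: length ≥ 5. None of the 'Rejected' examples do.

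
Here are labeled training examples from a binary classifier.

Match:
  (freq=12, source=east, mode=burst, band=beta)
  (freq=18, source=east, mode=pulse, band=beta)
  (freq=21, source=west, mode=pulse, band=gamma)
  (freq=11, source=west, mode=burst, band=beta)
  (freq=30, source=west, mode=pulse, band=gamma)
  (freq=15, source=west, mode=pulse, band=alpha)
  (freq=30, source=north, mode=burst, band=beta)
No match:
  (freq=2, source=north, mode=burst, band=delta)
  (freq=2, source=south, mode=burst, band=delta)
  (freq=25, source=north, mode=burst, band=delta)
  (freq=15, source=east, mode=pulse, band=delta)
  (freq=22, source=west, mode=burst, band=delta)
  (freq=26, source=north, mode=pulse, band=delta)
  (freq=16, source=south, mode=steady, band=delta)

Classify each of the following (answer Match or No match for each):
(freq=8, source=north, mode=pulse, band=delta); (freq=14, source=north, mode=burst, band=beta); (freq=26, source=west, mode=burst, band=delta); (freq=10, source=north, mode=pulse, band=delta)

Rule: band is not delta. This holds for each 'Match' example and fails for each 'No match' one.
(freq=8, source=north, mode=pulse, band=delta): band is delta — fails this test, so No match. (freq=14, source=north, mode=burst, band=beta): band is beta — qualifies, so Match. (freq=26, source=west, mode=burst, band=delta): band is delta — fails this test, so No match. (freq=10, source=north, mode=pulse, band=delta): band is delta — fails this test, so No match.

No match, Match, No match, No match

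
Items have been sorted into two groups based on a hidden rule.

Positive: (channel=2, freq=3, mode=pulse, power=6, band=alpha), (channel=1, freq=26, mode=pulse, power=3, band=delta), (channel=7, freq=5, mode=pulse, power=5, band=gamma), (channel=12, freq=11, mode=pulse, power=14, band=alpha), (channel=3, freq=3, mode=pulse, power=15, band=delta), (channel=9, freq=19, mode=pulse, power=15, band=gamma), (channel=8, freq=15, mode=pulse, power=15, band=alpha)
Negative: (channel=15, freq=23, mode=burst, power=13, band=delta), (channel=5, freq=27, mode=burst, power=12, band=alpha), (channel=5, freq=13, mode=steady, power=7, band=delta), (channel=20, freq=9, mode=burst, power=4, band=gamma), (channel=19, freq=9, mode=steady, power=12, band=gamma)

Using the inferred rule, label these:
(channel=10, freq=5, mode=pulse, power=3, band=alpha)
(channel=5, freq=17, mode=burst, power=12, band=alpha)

Rule: mode is pulse. This holds for each 'Positive' example and fails for each 'Negative' one.

Positive, Negative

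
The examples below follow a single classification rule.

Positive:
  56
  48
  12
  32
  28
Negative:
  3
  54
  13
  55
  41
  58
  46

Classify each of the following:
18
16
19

Negative, Positive, Negative

One predicate separates the groups cleanly: multiple of 4.
18: 18 = 4·4 + 2 — fails the rule, so Negative.
16: 16 = 4·4 — fits, so Positive.
19: 19 = 4·4 + 3 — fails the rule, so Negative.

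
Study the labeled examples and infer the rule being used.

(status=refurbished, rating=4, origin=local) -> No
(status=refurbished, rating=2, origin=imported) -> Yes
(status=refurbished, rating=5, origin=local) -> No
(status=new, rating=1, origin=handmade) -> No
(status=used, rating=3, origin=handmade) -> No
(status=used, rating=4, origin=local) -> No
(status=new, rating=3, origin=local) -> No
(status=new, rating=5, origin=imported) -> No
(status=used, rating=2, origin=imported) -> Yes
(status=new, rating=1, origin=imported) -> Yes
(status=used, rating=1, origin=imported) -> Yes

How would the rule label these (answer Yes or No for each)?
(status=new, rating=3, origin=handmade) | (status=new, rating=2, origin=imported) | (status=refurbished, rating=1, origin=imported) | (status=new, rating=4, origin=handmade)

No, Yes, Yes, No

'Yes' ⟺ origin is imported AND rating ≤ 2.
(status=new, rating=3, origin=handmade): No (origin is handmade, rating = 3).
(status=new, rating=2, origin=imported): Yes (origin is imported, rating = 2).
(status=refurbished, rating=1, origin=imported): Yes (origin is imported, rating = 1).
(status=new, rating=4, origin=handmade): No (origin is handmade, rating = 4).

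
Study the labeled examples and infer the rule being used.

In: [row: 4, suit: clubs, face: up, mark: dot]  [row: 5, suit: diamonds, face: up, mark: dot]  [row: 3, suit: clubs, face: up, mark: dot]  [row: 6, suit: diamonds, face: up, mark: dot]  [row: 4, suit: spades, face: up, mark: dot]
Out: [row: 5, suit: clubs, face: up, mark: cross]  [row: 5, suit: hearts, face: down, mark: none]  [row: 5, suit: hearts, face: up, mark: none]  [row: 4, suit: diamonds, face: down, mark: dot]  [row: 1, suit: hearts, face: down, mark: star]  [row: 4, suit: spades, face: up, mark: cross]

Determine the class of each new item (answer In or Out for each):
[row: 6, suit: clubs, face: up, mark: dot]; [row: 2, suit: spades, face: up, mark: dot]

All 'In' examples share one property — mark is dot AND face is up — and every 'Out' example lacks it.
[row: 6, suit: clubs, face: up, mark: dot] — mark is dot, face is up, hence In. [row: 2, suit: spades, face: up, mark: dot] — mark is dot, face is up, hence In.

In, In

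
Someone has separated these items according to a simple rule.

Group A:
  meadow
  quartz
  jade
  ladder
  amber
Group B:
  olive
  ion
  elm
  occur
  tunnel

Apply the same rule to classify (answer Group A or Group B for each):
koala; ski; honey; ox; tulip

Group A, Group B, Group B, Group B, Group B

Checking candidate rules against both groups, what survives is: contains 'a'.
koala → has 'a' → Group A.
ski → no 'a' → Group B.
honey → no 'a' → Group B.
ox → no 'a' → Group B.
tulip → no 'a' → Group B.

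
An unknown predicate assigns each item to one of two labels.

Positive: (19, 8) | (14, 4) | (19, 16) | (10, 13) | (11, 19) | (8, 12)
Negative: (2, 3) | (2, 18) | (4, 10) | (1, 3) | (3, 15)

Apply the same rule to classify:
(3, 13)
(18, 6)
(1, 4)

The common property of the 'Positive' items is: first ≥ 8. No 'Negative' item has it.

Negative, Positive, Negative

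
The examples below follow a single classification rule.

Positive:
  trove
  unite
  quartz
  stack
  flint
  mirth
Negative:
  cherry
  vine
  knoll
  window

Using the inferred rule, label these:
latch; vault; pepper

Positive, Positive, Negative

One predicate separates the groups cleanly: contains 't'.
latch: has 't', qualifies → Positive.
vault: has 't', qualifies → Positive.
pepper: no 't', does not pass → Negative.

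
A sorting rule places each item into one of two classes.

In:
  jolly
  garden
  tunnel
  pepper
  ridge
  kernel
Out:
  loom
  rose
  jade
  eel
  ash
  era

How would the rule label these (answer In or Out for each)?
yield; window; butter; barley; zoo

In, In, In, In, Out

All 'In' examples share one property — length ≥ 5 — and every 'Out' example lacks it.
yield: length 5 — meets the rule, so In. window: length 6 — meets the rule, so In. butter: length 6 — meets the rule, so In. barley: length 6 — meets the rule, so In. zoo: length 3 — does not fit, so Out.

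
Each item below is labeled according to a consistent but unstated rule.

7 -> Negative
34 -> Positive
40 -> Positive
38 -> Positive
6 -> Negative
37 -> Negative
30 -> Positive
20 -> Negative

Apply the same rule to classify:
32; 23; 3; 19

Positive, Negative, Negative, Negative

'Positive' ⟺ even AND at least 30.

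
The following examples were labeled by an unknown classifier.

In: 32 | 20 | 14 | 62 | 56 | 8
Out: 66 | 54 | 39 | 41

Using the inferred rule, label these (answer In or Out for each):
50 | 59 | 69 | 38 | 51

The pattern is that an item is 'In' exactly when: ≡ 2 (mod 6).
50: In (50 mod 6 = 2). 59: Out (59 mod 6 = 5). 69: Out (69 mod 6 = 3). 38: In (38 mod 6 = 2). 51: Out (51 mod 6 = 3).

In, Out, Out, In, Out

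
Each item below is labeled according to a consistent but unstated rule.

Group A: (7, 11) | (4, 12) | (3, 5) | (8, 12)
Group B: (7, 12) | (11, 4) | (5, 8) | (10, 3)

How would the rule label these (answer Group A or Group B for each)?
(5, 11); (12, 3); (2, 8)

Group A, Group B, Group A

All 'Group A' examples share one property — sum is even — and every 'Group B' example lacks it.
(5, 11) — 5+11 = 16, hence Group A. (12, 3) — 12+3 = 15, hence Group B. (2, 8) — 2+8 = 10, hence Group A.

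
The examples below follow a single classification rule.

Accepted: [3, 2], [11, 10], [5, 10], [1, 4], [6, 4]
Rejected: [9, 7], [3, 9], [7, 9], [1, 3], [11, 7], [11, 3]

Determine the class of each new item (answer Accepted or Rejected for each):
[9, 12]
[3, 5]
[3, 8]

One predicate separates the groups cleanly: second is even.
[9, 12] → second 12 → Accepted. [3, 5] → second 5 → Rejected. [3, 8] → second 8 → Accepted.

Accepted, Rejected, Accepted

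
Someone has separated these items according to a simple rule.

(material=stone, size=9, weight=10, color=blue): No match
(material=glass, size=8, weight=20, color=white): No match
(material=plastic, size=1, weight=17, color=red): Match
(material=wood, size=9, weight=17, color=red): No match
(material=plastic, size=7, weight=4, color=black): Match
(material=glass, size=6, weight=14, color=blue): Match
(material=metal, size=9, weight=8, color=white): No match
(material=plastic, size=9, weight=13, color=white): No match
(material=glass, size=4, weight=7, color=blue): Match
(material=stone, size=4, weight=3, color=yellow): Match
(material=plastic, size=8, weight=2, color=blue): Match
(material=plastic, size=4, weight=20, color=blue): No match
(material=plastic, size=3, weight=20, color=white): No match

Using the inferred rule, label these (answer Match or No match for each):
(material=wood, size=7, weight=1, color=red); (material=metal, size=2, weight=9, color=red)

Rule: weight ≤ 17 AND size ≤ 8. This holds for each 'Match' example and fails for each 'No match' one.
(material=wood, size=7, weight=1, color=red) → weight = 1, size = 7 → Match.
(material=metal, size=2, weight=9, color=red) → weight = 9, size = 2 → Match.

Match, Match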